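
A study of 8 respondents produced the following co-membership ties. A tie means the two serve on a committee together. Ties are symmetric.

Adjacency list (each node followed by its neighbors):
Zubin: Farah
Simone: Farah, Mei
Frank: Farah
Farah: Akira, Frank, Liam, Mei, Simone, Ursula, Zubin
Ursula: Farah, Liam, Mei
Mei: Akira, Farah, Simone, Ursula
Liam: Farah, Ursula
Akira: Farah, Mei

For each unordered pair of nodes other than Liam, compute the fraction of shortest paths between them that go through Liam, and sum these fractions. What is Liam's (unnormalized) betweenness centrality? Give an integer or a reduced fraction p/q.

No shortest path between any pair of other nodes passes through Liam.
Summing the contributions gives betweenness(Liam) = 0.

0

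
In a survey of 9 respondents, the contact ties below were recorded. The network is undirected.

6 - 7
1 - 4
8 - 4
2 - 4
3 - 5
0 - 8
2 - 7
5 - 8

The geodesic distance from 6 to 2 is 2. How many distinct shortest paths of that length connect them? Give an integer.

The shortest distance is 2, and the only length-2 path is 6–7–2. So there is exactly 1 shortest path.

1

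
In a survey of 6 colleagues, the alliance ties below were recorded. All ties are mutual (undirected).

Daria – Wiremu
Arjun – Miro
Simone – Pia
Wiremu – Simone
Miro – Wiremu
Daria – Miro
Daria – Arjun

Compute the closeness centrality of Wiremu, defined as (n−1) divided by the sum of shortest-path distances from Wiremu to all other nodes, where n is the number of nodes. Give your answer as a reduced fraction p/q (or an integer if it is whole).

Distances from Wiremu: Arjun:2, Daria:1, Miro:1, Pia:2, Simone:1. Sum = 7.
n = 6, so closeness = 5/7.

5/7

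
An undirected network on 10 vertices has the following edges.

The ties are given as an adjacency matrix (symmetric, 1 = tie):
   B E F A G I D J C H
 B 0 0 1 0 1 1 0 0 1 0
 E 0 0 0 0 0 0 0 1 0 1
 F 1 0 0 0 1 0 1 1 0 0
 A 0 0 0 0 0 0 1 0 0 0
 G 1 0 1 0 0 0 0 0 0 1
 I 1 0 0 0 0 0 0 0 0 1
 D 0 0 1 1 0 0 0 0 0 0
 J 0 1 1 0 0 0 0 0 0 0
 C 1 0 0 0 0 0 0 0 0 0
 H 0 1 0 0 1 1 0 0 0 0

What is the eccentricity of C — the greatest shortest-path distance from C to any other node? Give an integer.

Distances from C: A:4, B:1, D:3, E:4, F:2, G:2, H:3, I:2, J:3.
The largest is 4 (to A and E), so the eccentricity of C is 4.

4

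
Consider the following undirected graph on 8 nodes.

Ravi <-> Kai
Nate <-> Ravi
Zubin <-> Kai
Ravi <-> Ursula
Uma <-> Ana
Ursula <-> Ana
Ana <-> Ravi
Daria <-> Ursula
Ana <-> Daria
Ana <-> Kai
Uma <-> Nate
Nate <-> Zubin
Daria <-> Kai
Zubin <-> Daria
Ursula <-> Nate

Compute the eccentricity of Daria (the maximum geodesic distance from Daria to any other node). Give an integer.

Distances from Daria: Ana:1, Kai:1, Nate:2, Ravi:2, Uma:2, Ursula:1, Zubin:1.
The largest is 2 (to Nate, Ravi, and Uma), so the eccentricity of Daria is 2.

2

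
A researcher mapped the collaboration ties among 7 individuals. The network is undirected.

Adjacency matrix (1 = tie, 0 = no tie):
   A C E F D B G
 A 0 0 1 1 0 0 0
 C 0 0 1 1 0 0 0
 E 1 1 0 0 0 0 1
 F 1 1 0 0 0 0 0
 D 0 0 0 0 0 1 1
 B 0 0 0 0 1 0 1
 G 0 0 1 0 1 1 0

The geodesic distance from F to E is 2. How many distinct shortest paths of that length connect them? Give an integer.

2

The shortest distance is 2. The length-2 paths are: F–A–E; F–C–E.
That gives 2 distinct shortest paths.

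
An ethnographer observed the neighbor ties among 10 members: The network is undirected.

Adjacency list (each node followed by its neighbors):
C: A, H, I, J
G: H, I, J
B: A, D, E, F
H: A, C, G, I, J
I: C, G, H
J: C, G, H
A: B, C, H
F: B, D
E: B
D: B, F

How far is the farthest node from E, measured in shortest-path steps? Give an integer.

4

Distances from E: A:2, B:1, C:3, D:2, F:2, G:4, H:3, I:4, J:4.
The largest is 4 (to I, J, and G), so the eccentricity of E is 4.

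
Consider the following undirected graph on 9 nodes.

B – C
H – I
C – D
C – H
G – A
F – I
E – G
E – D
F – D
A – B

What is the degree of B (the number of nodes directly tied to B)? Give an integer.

2

B is directly tied to A and C. That is 2 neighbors, so the degree of B is 2.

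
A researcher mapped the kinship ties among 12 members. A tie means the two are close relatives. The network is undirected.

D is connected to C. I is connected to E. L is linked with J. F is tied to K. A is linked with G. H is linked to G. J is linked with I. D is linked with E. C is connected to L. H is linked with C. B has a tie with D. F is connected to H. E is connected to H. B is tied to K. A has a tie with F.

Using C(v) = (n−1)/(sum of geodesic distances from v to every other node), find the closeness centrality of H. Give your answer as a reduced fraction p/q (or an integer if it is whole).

11/20

Distances from H: A:2, B:3, C:1, D:2, E:1, F:1, G:1, I:2, J:3, K:2, L:2. Sum = 20.
n = 12, so closeness = 11/20.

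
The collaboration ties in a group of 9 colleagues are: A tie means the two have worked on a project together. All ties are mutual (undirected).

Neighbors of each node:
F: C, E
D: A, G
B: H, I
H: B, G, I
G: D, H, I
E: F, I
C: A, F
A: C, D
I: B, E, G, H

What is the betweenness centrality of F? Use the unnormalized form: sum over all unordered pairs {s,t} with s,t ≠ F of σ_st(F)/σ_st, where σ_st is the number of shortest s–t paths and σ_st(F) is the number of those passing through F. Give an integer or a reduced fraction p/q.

Pairs whose geodesics pass through F — C–H: 1/2; C–B: 1; C–I: 1; C–E: 1; A–E: 1.
All other pairs contribute 0.
Summing the contributions gives betweenness(F) = 9/2.

9/2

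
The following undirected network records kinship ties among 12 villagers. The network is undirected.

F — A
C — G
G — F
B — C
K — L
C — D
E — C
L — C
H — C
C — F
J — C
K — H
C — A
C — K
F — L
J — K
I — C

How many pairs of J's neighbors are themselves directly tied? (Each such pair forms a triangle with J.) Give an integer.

J's neighbors: C and K.
Neighbor pairs that are themselves tied: J–C–K. Each forms one triangle with J, for 1 in total.

1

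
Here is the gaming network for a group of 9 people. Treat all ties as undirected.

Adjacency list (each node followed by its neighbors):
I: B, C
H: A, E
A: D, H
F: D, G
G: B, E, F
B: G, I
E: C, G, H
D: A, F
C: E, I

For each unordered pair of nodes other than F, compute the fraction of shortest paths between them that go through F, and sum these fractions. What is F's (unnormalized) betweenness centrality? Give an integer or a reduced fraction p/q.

5

Pairs whose geodesics pass through F — D–G: 1; D–B: 1; D–I: 1; D–C: 1/2; D–E: 1/2; G–A: 1/2; B–A: 1/2.
All other pairs contribute 0.
Summing the contributions gives betweenness(F) = 5.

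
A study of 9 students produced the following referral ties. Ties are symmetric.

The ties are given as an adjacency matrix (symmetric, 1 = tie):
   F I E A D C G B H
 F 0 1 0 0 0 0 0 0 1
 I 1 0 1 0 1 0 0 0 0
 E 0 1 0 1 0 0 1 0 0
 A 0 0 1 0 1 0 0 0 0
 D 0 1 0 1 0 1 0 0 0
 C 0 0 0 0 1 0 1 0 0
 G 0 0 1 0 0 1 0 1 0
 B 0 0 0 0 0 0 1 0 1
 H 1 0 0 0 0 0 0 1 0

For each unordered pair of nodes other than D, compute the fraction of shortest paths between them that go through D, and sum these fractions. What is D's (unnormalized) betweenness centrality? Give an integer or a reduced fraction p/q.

Pairs whose geodesics pass through D — F–A: 1/2; F–C: 1; I–A: 1/2; I–C: 1; A–C: 1; A–H: 1/3.
All other pairs contribute 0.
Summing the contributions gives betweenness(D) = 13/3.

13/3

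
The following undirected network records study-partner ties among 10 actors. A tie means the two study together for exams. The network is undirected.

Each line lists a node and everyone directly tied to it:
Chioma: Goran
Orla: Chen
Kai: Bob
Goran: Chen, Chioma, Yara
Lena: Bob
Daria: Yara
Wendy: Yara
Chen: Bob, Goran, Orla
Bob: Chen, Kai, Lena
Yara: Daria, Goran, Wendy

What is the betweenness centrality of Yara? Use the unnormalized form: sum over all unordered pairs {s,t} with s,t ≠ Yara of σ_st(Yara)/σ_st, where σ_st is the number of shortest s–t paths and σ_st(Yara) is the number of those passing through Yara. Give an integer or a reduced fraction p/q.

15

Pairs whose geodesics pass through Yara — Chioma–Daria: 1; Chioma–Wendy: 1; Lena–Daria: 1; Lena–Wendy: 1; Chen–Daria: 1; Chen–Wendy: 1; Daria–Goran: 1; Daria–Orla: 1; Daria–Bob: 1; Daria–Wendy: 1; Daria–Kai: 1; Goran–Wendy: 1; Orla–Wendy: 1; Bob–Wendy: 1 … (+1 more pairs).
All other pairs contribute 0.
Summing the contributions gives betweenness(Yara) = 15.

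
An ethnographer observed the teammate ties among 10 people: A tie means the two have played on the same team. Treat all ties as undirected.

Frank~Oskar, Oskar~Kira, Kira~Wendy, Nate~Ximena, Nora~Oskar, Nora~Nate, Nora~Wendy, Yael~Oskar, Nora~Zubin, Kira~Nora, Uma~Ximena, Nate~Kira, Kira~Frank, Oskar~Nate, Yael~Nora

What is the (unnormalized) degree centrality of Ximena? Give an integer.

Ximena is directly tied to Nate and Uma. That is 2 neighbors, so the degree of Ximena is 2.

2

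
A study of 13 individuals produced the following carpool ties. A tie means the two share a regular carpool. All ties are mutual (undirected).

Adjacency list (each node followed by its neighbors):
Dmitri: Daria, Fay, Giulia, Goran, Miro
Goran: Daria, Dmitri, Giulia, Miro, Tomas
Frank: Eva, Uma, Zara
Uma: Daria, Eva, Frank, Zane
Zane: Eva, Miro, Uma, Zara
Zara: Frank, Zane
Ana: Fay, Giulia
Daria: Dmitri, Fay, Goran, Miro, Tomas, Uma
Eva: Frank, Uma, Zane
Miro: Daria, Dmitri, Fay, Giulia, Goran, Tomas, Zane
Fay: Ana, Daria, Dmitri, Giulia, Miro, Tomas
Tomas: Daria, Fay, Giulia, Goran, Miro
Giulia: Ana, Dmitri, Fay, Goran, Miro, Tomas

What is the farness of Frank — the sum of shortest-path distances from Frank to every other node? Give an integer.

Distances from Frank: Ana:4, Daria:2, Dmitri:3, Eva:1, Fay:3, Giulia:4, Goran:3, Miro:3, Tomas:3, Uma:1, Zane:2, Zara:1.
Sum = 4 + 2 + 3 + 1 + 3 + 4 + 3 + 3 + 3 + 1 + 2 + 1 = 30.

30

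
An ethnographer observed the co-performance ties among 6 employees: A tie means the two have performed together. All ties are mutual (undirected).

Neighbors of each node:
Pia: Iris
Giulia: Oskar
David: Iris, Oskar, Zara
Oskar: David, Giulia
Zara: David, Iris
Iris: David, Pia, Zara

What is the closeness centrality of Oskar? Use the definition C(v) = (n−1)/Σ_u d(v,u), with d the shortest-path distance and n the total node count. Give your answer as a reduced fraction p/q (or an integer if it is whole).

5/9

Distances from Oskar: David:1, Giulia:1, Iris:2, Pia:3, Zara:2. Sum = 9.
n = 6, so closeness = 5/9.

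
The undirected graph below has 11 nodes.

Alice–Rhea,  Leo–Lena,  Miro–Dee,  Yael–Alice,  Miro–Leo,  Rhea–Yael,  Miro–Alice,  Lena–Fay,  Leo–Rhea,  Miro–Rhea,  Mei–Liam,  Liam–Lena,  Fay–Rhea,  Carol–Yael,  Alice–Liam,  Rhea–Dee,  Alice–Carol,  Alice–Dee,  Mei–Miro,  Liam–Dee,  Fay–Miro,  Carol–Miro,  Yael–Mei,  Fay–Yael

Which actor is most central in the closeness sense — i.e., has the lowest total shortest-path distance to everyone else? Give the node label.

Farness (sum of distances to all others) for each node — Alice:14, Carol:18, Dee:16, Fay:16, Lena:18, Leo:17, Liam:16, Mei:17, Miro:13, Rhea:14, Yael:15.
The smallest farness is 13, for Miro, so Miro has the highest closeness.

Miro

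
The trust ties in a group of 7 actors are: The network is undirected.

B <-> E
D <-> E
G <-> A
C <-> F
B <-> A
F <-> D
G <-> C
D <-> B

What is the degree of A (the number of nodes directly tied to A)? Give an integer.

A is directly tied to B and G. That is 2 neighbors, so the degree of A is 2.

2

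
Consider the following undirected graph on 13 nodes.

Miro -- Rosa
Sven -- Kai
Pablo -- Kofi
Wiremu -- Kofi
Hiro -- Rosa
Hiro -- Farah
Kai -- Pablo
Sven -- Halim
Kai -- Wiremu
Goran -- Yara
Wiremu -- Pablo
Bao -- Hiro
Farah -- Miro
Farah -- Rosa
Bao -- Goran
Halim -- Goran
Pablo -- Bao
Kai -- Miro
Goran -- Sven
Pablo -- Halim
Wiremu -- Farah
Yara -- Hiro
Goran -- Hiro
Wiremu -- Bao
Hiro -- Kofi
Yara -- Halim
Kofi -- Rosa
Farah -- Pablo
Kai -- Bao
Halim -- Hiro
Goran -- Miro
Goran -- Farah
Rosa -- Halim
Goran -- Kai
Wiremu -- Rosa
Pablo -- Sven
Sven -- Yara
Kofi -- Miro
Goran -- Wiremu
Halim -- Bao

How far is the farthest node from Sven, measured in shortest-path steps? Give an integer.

Distances from Sven: Bao:2, Farah:2, Goran:1, Halim:1, Hiro:2, Kai:1, Kofi:2, Miro:2, Pablo:1, Rosa:2, Wiremu:2, Yara:1.
The largest is 2 (to Hiro, Rosa, Bao, Farah, Miro, Wiremu, and Kofi), so the eccentricity of Sven is 2.

2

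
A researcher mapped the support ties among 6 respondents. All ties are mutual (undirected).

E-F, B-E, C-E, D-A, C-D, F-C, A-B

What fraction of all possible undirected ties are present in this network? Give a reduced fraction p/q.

There are 7 edges and 6 nodes, so the maximum possible is C(6,2) = 15.
Density = 7/15.

7/15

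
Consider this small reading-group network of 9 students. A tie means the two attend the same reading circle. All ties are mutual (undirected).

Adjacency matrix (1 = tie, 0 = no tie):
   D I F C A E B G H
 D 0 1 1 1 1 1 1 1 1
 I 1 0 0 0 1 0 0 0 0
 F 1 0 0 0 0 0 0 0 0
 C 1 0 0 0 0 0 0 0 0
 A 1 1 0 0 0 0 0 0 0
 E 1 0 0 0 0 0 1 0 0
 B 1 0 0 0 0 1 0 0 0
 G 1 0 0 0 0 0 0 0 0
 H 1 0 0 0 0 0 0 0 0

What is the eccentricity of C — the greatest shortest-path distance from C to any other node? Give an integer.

Distances from C: A:2, B:2, D:1, E:2, F:2, G:2, H:2, I:2.
The largest is 2 (to I, F, A, E, B, G, and H), so the eccentricity of C is 2.

2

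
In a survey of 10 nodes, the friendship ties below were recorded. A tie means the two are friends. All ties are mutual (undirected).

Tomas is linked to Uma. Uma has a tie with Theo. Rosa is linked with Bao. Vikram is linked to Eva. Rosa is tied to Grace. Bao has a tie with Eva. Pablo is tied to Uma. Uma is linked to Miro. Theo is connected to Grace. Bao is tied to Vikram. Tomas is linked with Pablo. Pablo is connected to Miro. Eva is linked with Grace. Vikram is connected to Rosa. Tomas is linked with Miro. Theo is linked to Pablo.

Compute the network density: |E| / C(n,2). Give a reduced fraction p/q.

16/45

There are 16 edges and 10 nodes, so the maximum possible is C(10,2) = 45.
Density = 16/45.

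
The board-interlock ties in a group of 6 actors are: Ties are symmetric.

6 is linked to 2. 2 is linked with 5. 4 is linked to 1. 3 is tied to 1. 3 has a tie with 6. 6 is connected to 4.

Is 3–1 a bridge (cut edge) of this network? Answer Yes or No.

No

Even without that edge, 3 still reaches 1 via 3 – 6 – 4 – 1, so the network stays connected. Not a bridge.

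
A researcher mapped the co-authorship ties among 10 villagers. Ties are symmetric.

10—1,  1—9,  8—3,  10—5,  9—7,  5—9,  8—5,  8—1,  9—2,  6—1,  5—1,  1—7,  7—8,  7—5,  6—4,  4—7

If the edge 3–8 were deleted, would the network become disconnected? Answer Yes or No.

Without the 3–8 edge there is no alternate route between 3 and 8, so the network disconnects. It is a bridge.

Yes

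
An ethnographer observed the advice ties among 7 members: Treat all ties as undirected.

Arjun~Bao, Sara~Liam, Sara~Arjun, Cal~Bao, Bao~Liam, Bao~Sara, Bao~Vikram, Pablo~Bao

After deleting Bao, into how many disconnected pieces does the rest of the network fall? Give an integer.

4

Without Bao, the remaining ties split the others into: {Cal}; {Arjun, Liam, Sara}; {Vikram}; {Pablo}.
That's 4 separate components.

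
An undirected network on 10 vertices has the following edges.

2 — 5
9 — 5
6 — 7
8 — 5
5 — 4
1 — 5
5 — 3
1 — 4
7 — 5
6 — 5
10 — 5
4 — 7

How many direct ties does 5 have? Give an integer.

9

5 is directly tied to 1, 2, 3, 4, 6, 7, 8, 9, and 10. That is 9 neighbors, so the degree of 5 is 9.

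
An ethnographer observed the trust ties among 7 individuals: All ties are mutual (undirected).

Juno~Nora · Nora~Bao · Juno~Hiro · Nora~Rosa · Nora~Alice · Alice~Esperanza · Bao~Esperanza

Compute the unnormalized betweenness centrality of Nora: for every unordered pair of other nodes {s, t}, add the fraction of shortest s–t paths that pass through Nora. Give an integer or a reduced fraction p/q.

Pairs whose geodesics pass through Nora — Bao–Juno: 1; Bao–Rosa: 1; Bao–Alice: 1/2; Bao–Hiro: 1; Juno–Rosa: 1; Juno–Esperanza: 2/2; Juno–Alice: 1; Rosa–Esperanza: 2/2; Rosa–Alice: 1; Rosa–Hiro: 1; Esperanza–Hiro: 2/2; Alice–Hiro: 1.
All other pairs contribute 0.
Summing the contributions gives betweenness(Nora) = 23/2.

23/2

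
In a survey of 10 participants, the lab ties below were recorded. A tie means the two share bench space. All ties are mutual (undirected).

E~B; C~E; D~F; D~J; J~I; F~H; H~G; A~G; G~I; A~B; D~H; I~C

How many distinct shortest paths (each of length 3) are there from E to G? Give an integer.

The shortest distance is 3. The length-3 paths are: E–C–I–G; E–B–A–G.
That gives 2 distinct shortest paths.

2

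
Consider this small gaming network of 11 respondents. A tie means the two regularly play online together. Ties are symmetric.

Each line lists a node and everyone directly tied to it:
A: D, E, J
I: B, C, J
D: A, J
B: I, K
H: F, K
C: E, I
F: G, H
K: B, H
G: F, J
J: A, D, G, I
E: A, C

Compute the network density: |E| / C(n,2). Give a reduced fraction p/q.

There are 13 edges and 11 nodes, so the maximum possible is C(11,2) = 55.
Density = 13/55.

13/55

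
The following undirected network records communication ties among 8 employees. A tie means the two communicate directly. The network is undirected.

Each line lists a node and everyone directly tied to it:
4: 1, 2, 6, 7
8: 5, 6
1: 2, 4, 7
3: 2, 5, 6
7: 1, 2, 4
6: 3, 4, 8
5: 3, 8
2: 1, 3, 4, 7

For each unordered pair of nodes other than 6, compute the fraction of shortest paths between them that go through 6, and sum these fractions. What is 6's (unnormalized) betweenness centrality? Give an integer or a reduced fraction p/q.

Pairs whose geodesics pass through 6 — 5–4: 2/3; 8–7: 1; 8–4: 1; 8–2: 2/3; 8–1: 1; 8–3: 1/2; 4–3: 1/2.
All other pairs contribute 0.
Summing the contributions gives betweenness(6) = 16/3.

16/3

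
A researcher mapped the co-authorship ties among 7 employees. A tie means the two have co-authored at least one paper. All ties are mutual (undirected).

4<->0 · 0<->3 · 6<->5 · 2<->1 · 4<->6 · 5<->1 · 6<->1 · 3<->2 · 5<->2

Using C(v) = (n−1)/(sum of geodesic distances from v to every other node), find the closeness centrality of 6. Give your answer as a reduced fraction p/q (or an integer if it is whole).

Distances from 6: 0:2, 1:1, 2:2, 3:3, 4:1, 5:1. Sum = 10.
n = 7, so closeness = 6/10 = 3/5.

3/5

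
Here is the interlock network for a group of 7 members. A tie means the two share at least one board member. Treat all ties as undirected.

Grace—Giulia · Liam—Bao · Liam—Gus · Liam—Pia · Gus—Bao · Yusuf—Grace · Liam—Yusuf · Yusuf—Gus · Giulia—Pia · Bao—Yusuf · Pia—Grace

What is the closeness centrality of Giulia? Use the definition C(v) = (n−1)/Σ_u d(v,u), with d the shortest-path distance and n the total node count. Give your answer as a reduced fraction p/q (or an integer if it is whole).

1/2

Distances from Giulia: Bao:3, Grace:1, Gus:3, Liam:2, Pia:1, Yusuf:2. Sum = 12.
n = 7, so closeness = 6/12 = 1/2.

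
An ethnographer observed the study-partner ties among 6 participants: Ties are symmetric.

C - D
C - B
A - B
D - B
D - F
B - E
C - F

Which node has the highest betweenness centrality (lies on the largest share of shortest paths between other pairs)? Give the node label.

Unnormalized betweenness of each node: A:0, B:7, C:3/2, D:3/2, E:0, F:0.
B has the largest value, 7, making it the main broker — the node through which the most shortest paths run.

B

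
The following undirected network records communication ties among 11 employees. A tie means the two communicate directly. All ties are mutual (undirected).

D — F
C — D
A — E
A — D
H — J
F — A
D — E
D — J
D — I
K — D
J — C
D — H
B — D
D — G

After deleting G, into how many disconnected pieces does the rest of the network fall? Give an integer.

1

G's neighbors (D) remain reachable from one another through other ties, so the rest of the network stays in one piece.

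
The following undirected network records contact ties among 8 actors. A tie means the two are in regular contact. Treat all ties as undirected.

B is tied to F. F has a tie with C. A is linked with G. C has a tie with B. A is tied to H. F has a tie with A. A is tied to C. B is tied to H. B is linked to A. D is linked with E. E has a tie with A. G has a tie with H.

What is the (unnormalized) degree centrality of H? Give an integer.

H is directly tied to A, B, and G. That is 3 neighbors, so the degree of H is 3.

3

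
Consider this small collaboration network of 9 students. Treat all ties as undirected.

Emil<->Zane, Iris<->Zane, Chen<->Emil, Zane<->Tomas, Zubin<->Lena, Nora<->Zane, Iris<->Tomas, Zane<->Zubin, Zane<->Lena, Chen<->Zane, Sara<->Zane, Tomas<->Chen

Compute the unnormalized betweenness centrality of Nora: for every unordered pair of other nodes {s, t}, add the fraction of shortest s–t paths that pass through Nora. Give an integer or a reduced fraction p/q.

No shortest path between any pair of other nodes passes through Nora.
Summing the contributions gives betweenness(Nora) = 0.

0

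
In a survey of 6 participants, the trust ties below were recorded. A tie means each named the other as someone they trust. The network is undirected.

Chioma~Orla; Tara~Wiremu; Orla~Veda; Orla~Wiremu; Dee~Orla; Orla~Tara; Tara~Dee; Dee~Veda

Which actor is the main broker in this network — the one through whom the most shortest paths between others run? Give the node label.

Orla

Unnormalized betweenness of each node: Chioma:0, Dee:1/2, Orla:6, Tara:1/2, Veda:0, Wiremu:0.
Orla has the largest value, 6, making it the main broker — the node through which the most shortest paths run.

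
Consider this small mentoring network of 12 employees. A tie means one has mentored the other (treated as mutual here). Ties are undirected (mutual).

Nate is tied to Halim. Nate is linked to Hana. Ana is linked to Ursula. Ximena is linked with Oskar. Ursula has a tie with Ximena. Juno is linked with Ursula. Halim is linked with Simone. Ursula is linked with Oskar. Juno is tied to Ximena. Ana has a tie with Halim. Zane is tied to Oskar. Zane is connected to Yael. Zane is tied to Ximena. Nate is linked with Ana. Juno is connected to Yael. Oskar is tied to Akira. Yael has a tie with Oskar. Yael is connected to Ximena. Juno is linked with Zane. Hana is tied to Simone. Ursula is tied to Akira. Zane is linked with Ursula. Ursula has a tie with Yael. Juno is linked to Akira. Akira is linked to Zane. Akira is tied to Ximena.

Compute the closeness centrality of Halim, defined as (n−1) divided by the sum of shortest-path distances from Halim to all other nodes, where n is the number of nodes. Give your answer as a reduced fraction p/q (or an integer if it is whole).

Distances from Halim: Akira:3, Ana:1, Hana:2, Juno:3, Nate:1, Oskar:3, Simone:1, Ursula:2, Ximena:3, Yael:3, Zane:3. Sum = 25.
n = 12, so closeness = 11/25.

11/25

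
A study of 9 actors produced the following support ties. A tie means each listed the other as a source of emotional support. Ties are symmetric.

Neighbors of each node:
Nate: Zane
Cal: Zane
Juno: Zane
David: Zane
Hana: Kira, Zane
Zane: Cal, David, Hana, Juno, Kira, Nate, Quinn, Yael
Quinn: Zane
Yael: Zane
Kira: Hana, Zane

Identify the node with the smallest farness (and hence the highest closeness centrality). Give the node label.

Farness (sum of distances to all others) for each node — Cal:15, David:15, Hana:14, Juno:15, Kira:14, Nate:15, Quinn:15, Yael:15, Zane:8.
The smallest farness is 8, for Zane, so Zane has the highest closeness.

Zane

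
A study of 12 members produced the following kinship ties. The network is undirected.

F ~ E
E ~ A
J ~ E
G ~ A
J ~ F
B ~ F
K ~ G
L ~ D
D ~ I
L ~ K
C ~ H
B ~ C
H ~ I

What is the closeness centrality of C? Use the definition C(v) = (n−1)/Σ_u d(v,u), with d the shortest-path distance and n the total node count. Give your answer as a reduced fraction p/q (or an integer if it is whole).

Distances from C: A:4, B:1, D:3, E:3, F:2, G:5, H:1, I:2, J:3, K:5, L:4. Sum = 33.
n = 12, so closeness = 11/33 = 1/3.

1/3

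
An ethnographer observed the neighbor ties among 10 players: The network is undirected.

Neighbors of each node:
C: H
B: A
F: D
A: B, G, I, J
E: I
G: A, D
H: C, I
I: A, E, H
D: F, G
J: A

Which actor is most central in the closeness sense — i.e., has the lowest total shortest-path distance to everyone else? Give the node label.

Farness (sum of distances to all others) for each node — A:16, B:24, C:32, D:26, E:26, F:34, G:20, H:24, I:18, J:24.
The smallest farness is 16, for A, so A has the highest closeness.

A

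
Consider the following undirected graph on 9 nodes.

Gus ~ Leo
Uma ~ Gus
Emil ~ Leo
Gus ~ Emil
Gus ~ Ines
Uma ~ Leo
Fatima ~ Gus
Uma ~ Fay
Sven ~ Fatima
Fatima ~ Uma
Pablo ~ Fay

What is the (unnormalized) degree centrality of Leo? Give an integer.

3

Leo is directly tied to Emil, Gus, and Uma. That is 3 neighbors, so the degree of Leo is 3.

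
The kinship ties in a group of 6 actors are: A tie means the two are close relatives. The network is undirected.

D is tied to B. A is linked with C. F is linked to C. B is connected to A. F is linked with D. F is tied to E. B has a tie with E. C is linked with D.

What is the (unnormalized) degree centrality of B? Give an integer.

3

B is directly tied to A, D, and E. That is 3 neighbors, so the degree of B is 3.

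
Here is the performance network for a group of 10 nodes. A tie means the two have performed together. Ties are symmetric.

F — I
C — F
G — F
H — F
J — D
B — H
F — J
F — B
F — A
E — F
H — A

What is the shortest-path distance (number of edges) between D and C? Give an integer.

One shortest route is D – J – F – C, which uses 3 edges, and at distance 2 from D we only reach {F}, which does not include C. So d(D,C) = 3.

3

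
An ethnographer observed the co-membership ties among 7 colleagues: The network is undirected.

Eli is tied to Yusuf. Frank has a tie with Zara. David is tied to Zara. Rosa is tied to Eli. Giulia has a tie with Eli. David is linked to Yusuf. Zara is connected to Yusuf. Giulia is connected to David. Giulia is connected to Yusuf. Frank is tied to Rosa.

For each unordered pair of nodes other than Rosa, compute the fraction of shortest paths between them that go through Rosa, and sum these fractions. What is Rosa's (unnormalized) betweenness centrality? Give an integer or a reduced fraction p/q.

Pairs whose geodesics pass through Rosa — Eli–Frank: 1; Giulia–Frank: 1/3.
All other pairs contribute 0.
Summing the contributions gives betweenness(Rosa) = 4/3.

4/3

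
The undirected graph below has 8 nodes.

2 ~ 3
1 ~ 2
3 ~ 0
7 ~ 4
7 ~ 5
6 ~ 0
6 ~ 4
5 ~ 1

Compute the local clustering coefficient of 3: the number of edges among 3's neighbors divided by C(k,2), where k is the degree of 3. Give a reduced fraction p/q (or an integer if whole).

3's neighbors: 0 and 2 (k = 2).
Possible neighbor pairs: C(2,2) = 1. Edges among them: none → e = 0.
Clustering(3) = 0/1.

0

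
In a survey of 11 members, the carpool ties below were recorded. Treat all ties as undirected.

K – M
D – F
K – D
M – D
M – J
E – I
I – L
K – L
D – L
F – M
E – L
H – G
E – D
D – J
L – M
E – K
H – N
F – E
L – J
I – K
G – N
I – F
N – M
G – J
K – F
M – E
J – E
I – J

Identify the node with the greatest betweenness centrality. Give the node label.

Unnormalized betweenness of each node: D:61/60, E:19/12, F:17/30, G:25/6, H:0, I:61/60, J:281/30, K:23/30, L:14/15, M:673/60, N:161/30.
M has the largest value, 673/60, making it the main broker — the node through which the most shortest paths run.

M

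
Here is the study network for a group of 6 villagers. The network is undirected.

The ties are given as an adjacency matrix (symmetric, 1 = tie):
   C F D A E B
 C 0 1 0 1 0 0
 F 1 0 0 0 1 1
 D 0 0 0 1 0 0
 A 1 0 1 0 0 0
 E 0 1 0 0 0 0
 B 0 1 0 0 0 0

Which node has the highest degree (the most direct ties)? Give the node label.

F

Degrees — A:2, B:1, C:2, D:1, E:1, F:3.
The maximum is 3, attained only by F.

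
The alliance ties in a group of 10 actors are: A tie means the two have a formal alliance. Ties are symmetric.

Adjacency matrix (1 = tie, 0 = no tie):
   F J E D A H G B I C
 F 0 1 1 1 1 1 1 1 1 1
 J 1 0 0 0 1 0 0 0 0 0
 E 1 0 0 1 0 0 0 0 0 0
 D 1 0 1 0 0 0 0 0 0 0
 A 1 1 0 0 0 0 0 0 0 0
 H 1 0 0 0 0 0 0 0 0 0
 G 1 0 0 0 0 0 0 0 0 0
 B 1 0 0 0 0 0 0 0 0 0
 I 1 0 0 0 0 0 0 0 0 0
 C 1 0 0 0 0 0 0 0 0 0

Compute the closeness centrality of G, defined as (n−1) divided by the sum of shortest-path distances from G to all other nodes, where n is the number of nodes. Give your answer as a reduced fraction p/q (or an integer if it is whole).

9/17

Distances from G: A:2, B:2, C:2, D:2, E:2, F:1, H:2, I:2, J:2. Sum = 17.
n = 10, so closeness = 9/17.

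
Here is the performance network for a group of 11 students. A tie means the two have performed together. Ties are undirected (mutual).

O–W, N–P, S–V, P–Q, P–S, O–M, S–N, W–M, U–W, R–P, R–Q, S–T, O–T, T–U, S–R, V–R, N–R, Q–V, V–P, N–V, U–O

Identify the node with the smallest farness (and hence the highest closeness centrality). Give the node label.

Farness (sum of distances to all others) for each node — M:30, N:22, O:22, P:21, Q:28, R:21, S:17, T:18, U:23, V:21, W:29.
The smallest farness is 17, for S, so S has the highest closeness.

S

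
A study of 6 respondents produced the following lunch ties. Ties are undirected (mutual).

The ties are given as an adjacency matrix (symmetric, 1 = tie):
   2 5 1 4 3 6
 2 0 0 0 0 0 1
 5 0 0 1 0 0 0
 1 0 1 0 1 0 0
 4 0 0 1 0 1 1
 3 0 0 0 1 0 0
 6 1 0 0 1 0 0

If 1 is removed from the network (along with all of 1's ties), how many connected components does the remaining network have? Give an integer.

2

Without 1, the remaining ties split the others into: {2, 3, 4, 6}; {5}.
That's 2 separate components.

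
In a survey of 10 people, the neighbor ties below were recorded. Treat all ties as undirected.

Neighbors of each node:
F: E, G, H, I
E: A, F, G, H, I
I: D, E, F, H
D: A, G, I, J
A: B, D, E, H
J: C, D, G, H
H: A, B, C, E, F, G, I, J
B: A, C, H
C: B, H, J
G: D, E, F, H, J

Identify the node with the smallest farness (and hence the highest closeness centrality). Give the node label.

Farness (sum of distances to all others) for each node — A:14, B:15, C:15, D:14, E:13, F:14, G:13, H:10, I:14, J:14.
The smallest farness is 10, for H, so H has the highest closeness.

H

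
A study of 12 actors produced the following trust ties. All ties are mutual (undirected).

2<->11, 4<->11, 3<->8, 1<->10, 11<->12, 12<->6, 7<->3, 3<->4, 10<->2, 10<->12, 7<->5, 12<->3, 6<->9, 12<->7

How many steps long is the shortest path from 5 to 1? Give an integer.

One shortest route is 5 – 7 – 12 – 10 – 1, which uses 4 edges, and at distance 3 from 5 we only reach {4, 6, 8, 10, 11}, which does not include 1. So d(5,1) = 4.

4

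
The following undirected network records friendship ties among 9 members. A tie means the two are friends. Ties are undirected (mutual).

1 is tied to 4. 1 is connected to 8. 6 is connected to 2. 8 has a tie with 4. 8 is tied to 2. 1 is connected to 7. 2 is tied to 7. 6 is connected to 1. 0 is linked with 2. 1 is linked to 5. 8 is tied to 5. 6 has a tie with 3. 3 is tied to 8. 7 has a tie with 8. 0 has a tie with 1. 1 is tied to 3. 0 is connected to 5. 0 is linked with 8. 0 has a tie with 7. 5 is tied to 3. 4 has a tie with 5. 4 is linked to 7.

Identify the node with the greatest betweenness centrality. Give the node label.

1

Unnormalized betweenness of each node: 0:1, 1:9/2, 2:4/3, 3:5/6, 4:1/4, 5:11/12, 6:3/4, 7:1, 8:41/12.
1 has the largest value, 9/2, making it the main broker — the node through which the most shortest paths run.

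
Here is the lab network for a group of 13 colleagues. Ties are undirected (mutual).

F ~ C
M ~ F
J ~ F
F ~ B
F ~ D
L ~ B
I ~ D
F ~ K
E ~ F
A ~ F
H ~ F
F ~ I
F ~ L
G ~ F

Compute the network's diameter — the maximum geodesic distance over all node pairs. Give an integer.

Eccentricity of each node (its greatest distance to any other): A:2, B:2, C:2, D:2, E:2, F:1, G:2, H:2, I:2, J:2, K:2, L:2, M:2.
The maximum eccentricity is 2, realized for instance by the pair L–C via L – F – C. So the diameter is 2.

2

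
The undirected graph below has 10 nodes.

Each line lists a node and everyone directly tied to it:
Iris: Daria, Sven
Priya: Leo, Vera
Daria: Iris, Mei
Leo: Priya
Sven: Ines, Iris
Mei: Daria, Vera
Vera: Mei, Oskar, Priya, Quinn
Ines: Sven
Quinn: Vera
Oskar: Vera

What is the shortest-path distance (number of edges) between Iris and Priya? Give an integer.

4

One shortest route is Iris – Daria – Mei – Vera – Priya, which uses 4 edges, and at distance 3 from Iris we only reach {Vera}, which does not include Priya. So d(Iris,Priya) = 4.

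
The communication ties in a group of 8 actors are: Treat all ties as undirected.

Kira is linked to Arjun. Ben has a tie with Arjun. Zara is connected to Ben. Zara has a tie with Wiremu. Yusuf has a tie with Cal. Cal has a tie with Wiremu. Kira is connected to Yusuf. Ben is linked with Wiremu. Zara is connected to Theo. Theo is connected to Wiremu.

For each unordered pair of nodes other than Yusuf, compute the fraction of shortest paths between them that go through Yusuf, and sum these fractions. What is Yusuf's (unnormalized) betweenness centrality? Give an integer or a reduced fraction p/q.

Pairs whose geodesics pass through Yusuf — Cal–Kira: 1; Cal–Arjun: 1/2; Kira–Theo: 1/3; Kira–Wiremu: 1/2.
All other pairs contribute 0.
Summing the contributions gives betweenness(Yusuf) = 7/3.

7/3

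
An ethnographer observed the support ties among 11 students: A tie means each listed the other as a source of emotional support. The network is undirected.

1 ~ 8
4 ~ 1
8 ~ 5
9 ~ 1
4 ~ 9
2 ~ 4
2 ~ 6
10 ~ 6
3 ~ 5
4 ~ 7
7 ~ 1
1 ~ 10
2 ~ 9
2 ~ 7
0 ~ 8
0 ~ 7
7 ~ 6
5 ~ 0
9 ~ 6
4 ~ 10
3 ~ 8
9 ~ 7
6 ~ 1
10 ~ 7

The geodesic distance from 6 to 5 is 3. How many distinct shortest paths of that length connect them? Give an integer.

The shortest distance is 3. The length-3 paths are: 6–1–8–5; 6–7–0–5.
That gives 2 distinct shortest paths.

2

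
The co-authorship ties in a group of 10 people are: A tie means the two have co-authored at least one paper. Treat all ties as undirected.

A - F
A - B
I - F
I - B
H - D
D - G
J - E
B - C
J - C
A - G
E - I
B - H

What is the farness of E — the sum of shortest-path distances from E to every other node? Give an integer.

22

Distances from E: A:3, B:2, C:2, D:4, F:2, G:4, H:3, I:1, J:1.
Sum = 3 + 2 + 2 + 4 + 2 + 4 + 3 + 1 + 1 = 22.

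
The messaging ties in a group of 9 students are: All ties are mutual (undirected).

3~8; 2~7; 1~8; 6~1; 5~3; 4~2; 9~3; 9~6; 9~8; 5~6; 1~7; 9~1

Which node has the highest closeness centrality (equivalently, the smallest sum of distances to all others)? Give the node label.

Farness (sum of distances to all others) for each node — 1:13, 2:21, 3:19, 4:28, 5:20, 6:16, 7:16, 8:16, 9:15.
The smallest farness is 13, for 1, so 1 has the highest closeness.

1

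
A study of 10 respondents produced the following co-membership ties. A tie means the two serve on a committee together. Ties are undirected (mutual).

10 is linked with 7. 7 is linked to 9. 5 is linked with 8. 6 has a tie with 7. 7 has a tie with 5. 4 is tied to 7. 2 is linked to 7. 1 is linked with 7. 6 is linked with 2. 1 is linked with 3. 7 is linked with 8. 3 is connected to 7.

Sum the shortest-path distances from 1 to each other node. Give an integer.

16

Distances from 1: 2:2, 3:1, 4:2, 5:2, 6:2, 7:1, 8:2, 9:2, 10:2.
Sum = 2 + 1 + 2 + 2 + 2 + 1 + 2 + 2 + 2 = 16.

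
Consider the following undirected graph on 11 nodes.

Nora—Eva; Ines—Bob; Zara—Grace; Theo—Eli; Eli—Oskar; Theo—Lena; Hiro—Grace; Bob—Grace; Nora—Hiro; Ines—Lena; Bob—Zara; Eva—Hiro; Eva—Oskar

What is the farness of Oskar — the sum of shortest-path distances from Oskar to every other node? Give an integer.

26

Distances from Oskar: Bob:4, Eli:1, Eva:1, Grace:3, Hiro:2, Ines:4, Lena:3, Nora:2, Theo:2, Zara:4.
Sum = 4 + 1 + 1 + 3 + 2 + 4 + 3 + 2 + 2 + 4 = 26.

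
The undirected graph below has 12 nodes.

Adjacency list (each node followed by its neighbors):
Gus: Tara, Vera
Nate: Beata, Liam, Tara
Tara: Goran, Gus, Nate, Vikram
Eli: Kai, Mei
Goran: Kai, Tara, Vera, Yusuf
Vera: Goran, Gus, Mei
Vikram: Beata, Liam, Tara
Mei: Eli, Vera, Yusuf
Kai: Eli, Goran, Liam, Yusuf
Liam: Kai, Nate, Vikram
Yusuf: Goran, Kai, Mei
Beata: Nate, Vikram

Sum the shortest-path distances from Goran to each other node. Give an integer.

Distances from Goran: Beata:3, Eli:2, Gus:2, Kai:1, Liam:2, Mei:2, Nate:2, Tara:1, Vera:1, Vikram:2, Yusuf:1.
Sum = 3 + 2 + 2 + 1 + 2 + 2 + 2 + 1 + 1 + 2 + 1 = 19.

19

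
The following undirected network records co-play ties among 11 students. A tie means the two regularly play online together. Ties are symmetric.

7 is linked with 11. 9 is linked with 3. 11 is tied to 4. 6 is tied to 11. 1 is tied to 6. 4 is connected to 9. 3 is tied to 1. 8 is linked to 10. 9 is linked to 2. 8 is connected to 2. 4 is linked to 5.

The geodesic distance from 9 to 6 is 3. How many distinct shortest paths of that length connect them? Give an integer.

2

The shortest distance is 3. The length-3 paths are: 9–3–1–6; 9–4–11–6.
That gives 2 distinct shortest paths.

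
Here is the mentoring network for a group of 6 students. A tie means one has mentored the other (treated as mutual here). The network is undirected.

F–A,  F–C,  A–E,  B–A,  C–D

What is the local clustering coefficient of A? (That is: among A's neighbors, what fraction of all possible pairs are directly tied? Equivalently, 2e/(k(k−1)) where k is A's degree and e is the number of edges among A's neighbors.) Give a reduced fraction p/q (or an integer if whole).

A's neighbors: B, E, and F (k = 3).
Possible neighbor pairs: C(3,2) = 3. Edges among them: none → e = 0.
Clustering(A) = 0/3 = 0.

0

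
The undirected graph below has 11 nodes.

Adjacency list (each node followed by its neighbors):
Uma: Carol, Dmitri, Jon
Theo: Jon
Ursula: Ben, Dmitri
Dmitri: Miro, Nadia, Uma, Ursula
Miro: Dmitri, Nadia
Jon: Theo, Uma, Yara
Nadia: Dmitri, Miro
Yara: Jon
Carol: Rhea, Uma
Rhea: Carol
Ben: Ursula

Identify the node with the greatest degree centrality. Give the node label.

Degrees — Ben:1, Carol:2, Dmitri:4, Jon:3, Miro:2, Nadia:2, Rhea:1, Theo:1, Uma:3, Ursula:2, Yara:1.
The maximum is 4, attained only by Dmitri.

Dmitri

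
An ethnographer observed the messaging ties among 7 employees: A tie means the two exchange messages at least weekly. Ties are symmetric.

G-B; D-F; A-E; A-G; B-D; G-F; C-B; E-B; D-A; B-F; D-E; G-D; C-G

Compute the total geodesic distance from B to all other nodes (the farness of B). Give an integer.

7

Distances from B: A:2, C:1, D:1, E:1, F:1, G:1.
Sum = 2 + 1 + 1 + 1 + 1 + 1 = 7.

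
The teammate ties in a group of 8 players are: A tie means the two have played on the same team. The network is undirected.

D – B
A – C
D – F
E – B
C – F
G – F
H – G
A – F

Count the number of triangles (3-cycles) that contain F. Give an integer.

1

F's neighbors: A, C, D, and G.
Neighbor pairs that are themselves tied: F–A–C. Each forms one triangle with F, for 1 in total.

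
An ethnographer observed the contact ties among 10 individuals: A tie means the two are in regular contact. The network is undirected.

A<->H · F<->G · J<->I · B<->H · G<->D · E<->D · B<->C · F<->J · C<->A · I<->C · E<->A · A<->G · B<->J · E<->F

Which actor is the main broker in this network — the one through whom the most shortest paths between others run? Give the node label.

A

Unnormalized betweenness of each node: A:71/6, B:73/20, C:167/30, D:1/3, E:287/60, F:187/30, G:287/60, H:17/10, I:19/20, J:37/6.
A has the largest value, 71/6, making it the main broker — the node through which the most shortest paths run.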